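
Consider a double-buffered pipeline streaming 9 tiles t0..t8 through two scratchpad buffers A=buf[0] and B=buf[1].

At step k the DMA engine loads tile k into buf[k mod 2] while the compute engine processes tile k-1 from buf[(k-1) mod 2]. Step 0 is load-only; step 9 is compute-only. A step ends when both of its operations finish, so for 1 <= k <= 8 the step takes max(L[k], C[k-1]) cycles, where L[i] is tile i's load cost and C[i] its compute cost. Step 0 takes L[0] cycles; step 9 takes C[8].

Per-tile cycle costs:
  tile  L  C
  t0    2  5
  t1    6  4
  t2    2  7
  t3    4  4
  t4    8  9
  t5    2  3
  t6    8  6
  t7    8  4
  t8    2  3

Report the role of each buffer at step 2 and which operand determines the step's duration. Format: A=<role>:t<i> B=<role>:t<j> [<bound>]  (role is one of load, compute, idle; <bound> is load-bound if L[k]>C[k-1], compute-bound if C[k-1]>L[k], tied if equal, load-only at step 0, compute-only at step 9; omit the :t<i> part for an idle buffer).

step 0: L[0]=2 → dur=2, Σ=2 | A=load:t0 B=idle [load-only]
step 1: L[1]=6 C[0]=5 → dur=6, Σ=8 | A=compute:t0 B=load:t1 [load-bound]
step 2: L[2]=2 C[1]=4 → dur=4, Σ=12 | A=load:t2 B=compute:t1 [compute-bound]
step 3: L[3]=4 C[2]=7 → dur=7, Σ=19 | A=compute:t2 B=load:t3 [compute-bound]
step 4: L[4]=8 C[3]=4 → dur=8, Σ=27 | A=load:t4 B=compute:t3 [load-bound]
step 5: L[5]=2 C[4]=9 → dur=9, Σ=36 | A=compute:t4 B=load:t5 [compute-bound]
step 6: L[6]=8 C[5]=3 → dur=8, Σ=44 | A=load:t6 B=compute:t5 [load-bound]
step 7: L[7]=8 C[6]=6 → dur=8, Σ=52 | A=compute:t6 B=load:t7 [load-bound]
step 8: L[8]=2 C[7]=4 → dur=4, Σ=56 | A=load:t8 B=compute:t7 [compute-bound]
step 9: C[8]=3 → dur=3, Σ=59 | A=compute:t8 B=idle [compute-only]

step 2: A=load:t2 B=compute:t1 [compute-bound]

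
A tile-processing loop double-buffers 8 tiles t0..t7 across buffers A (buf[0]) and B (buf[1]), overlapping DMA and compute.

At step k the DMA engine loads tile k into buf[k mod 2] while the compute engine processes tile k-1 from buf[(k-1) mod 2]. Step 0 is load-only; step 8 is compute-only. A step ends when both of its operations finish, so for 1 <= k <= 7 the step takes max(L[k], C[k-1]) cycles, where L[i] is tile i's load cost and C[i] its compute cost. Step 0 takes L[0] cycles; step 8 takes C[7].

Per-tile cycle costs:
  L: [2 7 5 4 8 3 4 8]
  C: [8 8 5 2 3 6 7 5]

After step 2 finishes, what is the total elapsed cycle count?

[0] DMA t0→A (2c) ∥ CU idle ⇒ 2c, clock 2
[1] DMA t1→B (7c) ∥ CU A:t0 (8c) ⇒ 8c, clock 10
[2] DMA t2→A (5c) ∥ CU B:t1 (8c) ⇒ 8c, clock 18
[3] DMA t3→B (4c) ∥ CU A:t2 (5c) ⇒ 5c, clock 23
[4] DMA t4→A (8c) ∥ CU B:t3 (2c) ⇒ 8c, clock 31
[5] DMA t5→B (3c) ∥ CU A:t4 (3c) ⇒ 3c, clock 34
[6] DMA t6→A (4c) ∥ CU B:t5 (6c) ⇒ 6c, clock 40
[7] DMA t7→B (8c) ∥ CU A:t6 (7c) ⇒ 8c, clock 48
[8] DMA idle ∥ CU B:t7 (5c) ⇒ 5c, clock 53

end_cycle[2] = 18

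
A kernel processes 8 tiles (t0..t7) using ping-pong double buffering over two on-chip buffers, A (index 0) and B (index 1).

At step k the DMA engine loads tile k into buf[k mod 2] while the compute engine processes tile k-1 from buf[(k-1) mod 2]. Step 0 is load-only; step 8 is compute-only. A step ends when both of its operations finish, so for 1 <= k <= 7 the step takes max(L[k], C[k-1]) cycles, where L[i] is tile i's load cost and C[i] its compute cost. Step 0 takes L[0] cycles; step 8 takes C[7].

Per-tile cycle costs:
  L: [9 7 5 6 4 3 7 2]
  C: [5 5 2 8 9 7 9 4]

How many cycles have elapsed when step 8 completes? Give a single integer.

  0. 9=9c; end=9; A:t0 B:-
  1. max(7,5)=7c; end=16; A:t0 B:t1
  2. max(5,5)=5c; end=21; A:t2 B:t1
  3. max(6,2)=6c; end=27; A:t2 B:t3
  4. max(4,8)=8c; end=35; A:t4 B:t3
  5. max(3,9)=9c; end=44; A:t4 B:t5
  6. max(7,7)=7c; end=51; A:t6 B:t5
  7. max(2,9)=9c; end=60; A:t6 B:t7
  8. 4=4c; end=64; A:t6 B:t7

end_cycle[8] = 64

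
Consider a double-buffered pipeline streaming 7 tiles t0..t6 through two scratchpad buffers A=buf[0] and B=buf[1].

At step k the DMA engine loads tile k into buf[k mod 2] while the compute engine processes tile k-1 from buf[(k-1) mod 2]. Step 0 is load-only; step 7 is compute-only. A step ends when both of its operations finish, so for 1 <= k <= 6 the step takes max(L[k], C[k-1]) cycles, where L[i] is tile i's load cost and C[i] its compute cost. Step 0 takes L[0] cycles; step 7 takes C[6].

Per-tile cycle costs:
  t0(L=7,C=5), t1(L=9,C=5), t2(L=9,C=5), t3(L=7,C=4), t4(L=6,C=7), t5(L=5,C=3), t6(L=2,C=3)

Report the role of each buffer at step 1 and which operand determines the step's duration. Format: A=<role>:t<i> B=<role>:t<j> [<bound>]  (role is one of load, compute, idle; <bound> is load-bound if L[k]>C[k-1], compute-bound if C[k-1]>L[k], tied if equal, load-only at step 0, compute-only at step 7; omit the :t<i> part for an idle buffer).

step 1: A=compute:t0 B=load:t1 [load-bound]

k=0 load=t0/7c comp=- wait=7 total=7
k=1 load=t1/9c comp=t0/5c wait=9 total=16
k=2 load=t2/9c comp=t1/5c wait=9 total=25
k=3 load=t3/7c comp=t2/5c wait=7 total=32
k=4 load=t4/6c comp=t3/4c wait=6 total=38
k=5 load=t5/5c comp=t4/7c wait=7 total=45
k=6 load=t6/2c comp=t5/3c wait=3 total=48
k=7 load=- comp=t6/3c wait=3 total=51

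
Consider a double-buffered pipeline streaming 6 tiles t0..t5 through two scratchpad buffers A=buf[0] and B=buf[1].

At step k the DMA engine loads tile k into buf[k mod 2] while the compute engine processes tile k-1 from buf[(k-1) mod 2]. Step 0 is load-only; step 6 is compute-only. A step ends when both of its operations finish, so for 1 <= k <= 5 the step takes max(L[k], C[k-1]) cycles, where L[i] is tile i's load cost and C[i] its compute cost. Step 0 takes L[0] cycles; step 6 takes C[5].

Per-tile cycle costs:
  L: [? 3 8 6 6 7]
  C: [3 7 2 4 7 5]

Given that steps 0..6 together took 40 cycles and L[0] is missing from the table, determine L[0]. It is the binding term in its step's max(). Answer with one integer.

L[0] = 5

step 0 → dur = L[0]=? = L[0]  (unknown; binding)
step 1 → dur = max(L[1]=3, C[0]=3) = 3
step 2 → dur = max(L[2]=8, C[1]=7) = 8
step 3 → dur = max(L[3]=6, C[2]=2) = 6
step 4 → dur = max(L[4]=6, C[3]=4) = 6
step 5 → dur = max(L[5]=7, C[4]=7) = 7
step 6 → dur = C[5]=5 = 5
sum of known step durations = 35
dur[0] = total - known = 40 - 35 = 5
L[0] is the binding max in step 0, so L[0] = dur[0] = 5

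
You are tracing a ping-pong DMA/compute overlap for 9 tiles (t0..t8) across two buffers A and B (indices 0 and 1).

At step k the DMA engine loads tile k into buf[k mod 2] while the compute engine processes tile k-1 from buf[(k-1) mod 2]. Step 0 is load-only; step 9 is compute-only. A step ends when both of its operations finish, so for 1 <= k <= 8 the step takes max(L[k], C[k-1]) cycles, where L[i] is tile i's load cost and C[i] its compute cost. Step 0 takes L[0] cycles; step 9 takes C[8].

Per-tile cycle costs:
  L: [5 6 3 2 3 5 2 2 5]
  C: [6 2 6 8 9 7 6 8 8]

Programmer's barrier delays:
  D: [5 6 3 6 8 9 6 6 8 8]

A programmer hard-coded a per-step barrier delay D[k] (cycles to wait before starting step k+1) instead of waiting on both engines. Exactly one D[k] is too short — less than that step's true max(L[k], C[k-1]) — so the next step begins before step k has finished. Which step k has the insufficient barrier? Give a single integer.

hazard at step 6

k=0 barrier L[0]=5→5c, D[0]=5 ok
k=1 barrier max(L[1]=6,C[0]=6)→6c, D[1]=6 ok
k=2 barrier max(L[2]=3,C[1]=2)→3c, D[2]=3 ok
k=3 barrier max(L[3]=2,C[2]=6)→6c, D[3]=6 ok
k=4 barrier max(L[4]=3,C[3]=8)→8c, D[4]=8 ok
k=5 barrier max(L[5]=5,C[4]=9)→9c, D[5]=9 ok
k=6 barrier max(L[6]=2,C[5]=7)→7c, D[6]=6 SHORT
k=7 barrier max(L[7]=2,C[6]=6)→6c, D[7]=6 ok
k=8 barrier max(L[8]=5,C[7]=8)→8c, D[8]=8 ok
k=9 barrier C[8]=8→8c, D[9]=8 ok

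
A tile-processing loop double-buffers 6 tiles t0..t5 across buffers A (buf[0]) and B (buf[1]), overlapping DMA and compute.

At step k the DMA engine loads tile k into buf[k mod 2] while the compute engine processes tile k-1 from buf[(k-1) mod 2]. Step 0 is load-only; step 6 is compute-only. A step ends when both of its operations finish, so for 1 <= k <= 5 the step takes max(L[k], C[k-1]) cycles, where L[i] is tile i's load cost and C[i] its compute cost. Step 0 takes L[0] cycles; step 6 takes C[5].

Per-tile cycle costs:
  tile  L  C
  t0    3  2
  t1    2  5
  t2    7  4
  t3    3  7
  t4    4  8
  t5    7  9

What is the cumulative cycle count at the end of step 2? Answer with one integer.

end_cycle[2] = 12

[0] DMA t0→A (3c) ∥ CU idle ⇒ 3c, clock 3
[1] DMA t1→B (2c) ∥ CU A:t0 (2c) ⇒ 2c, clock 5
[2] DMA t2→A (7c) ∥ CU B:t1 (5c) ⇒ 7c, clock 12
[3] DMA t3→B (3c) ∥ CU A:t2 (4c) ⇒ 4c, clock 16
[4] DMA t4→A (4c) ∥ CU B:t3 (7c) ⇒ 7c, clock 23
[5] DMA t5→B (7c) ∥ CU A:t4 (8c) ⇒ 8c, clock 31
[6] DMA idle ∥ CU B:t5 (9c) ⇒ 9c, clock 40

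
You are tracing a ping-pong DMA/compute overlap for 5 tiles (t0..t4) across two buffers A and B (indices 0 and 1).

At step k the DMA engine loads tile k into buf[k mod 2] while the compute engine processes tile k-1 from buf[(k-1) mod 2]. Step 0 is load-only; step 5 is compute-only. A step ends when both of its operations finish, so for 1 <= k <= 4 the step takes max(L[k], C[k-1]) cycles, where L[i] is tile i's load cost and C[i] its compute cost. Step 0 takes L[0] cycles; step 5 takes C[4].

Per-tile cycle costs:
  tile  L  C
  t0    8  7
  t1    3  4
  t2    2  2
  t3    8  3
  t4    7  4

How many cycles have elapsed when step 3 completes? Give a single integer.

end_cycle[3] = 27

k=0 load=t0/8c comp=- wait=8 total=8
k=1 load=t1/3c comp=t0/7c wait=7 total=15
k=2 load=t2/2c comp=t1/4c wait=4 total=19
k=3 load=t3/8c comp=t2/2c wait=8 total=27
k=4 load=t4/7c comp=t3/3c wait=7 total=34
k=5 load=- comp=t4/4c wait=4 total=38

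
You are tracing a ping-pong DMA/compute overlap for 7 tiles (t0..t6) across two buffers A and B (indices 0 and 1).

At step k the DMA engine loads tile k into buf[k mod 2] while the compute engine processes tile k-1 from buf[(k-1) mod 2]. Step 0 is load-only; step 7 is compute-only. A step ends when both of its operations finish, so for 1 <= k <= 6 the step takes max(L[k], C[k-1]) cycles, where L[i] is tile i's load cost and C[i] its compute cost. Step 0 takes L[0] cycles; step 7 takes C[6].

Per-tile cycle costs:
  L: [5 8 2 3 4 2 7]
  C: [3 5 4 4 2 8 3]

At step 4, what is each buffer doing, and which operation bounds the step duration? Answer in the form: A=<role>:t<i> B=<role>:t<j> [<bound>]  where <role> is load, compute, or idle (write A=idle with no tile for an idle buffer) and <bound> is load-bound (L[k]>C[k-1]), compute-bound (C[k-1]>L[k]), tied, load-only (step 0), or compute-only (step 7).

step 4: A=load:t4 B=compute:t3 [tied]

step 0: L[0]=5 → dur=5, Σ=5 | A=load:t0 B=idle [load-only]
step 1: L[1]=8 C[0]=3 → dur=8, Σ=13 | A=compute:t0 B=load:t1 [load-bound]
step 2: L[2]=2 C[1]=5 → dur=5, Σ=18 | A=load:t2 B=compute:t1 [compute-bound]
step 3: L[3]=3 C[2]=4 → dur=4, Σ=22 | A=compute:t2 B=load:t3 [compute-bound]
step 4: L[4]=4 C[3]=4 → dur=4, Σ=26 | A=load:t4 B=compute:t3 [tied]
step 5: L[5]=2 C[4]=2 → dur=2, Σ=28 | A=compute:t4 B=load:t5 [tied]
step 6: L[6]=7 C[5]=8 → dur=8, Σ=36 | A=load:t6 B=compute:t5 [compute-bound]
step 7: C[6]=3 → dur=3, Σ=39 | A=compute:t6 B=idle [compute-only]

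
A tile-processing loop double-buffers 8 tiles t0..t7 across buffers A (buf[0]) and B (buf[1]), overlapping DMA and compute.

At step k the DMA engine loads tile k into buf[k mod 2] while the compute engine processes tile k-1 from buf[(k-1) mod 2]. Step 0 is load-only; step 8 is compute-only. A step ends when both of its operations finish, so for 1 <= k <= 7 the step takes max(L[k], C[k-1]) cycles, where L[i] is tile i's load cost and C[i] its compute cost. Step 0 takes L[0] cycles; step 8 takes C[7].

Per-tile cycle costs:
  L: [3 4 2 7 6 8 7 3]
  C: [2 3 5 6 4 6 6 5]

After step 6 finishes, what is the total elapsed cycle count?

end_cycle[6] = 38

step 0: L[0]=3 → dur=3, Σ=3 | A=load:t0 B=idle [load-only]
step 1: L[1]=4 C[0]=2 → dur=4, Σ=7 | A=compute:t0 B=load:t1 [load-bound]
step 2: L[2]=2 C[1]=3 → dur=3, Σ=10 | A=load:t2 B=compute:t1 [compute-bound]
step 3: L[3]=7 C[2]=5 → dur=7, Σ=17 | A=compute:t2 B=load:t3 [load-bound]
step 4: L[4]=6 C[3]=6 → dur=6, Σ=23 | A=load:t4 B=compute:t3 [tied]
step 5: L[5]=8 C[4]=4 → dur=8, Σ=31 | A=compute:t4 B=load:t5 [load-bound]
step 6: L[6]=7 C[5]=6 → dur=7, Σ=38 | A=load:t6 B=compute:t5 [load-bound]
step 7: L[7]=3 C[6]=6 → dur=6, Σ=44 | A=compute:t6 B=load:t7 [compute-bound]
step 8: C[7]=5 → dur=5, Σ=49 | A=idle B=compute:t7 [compute-only]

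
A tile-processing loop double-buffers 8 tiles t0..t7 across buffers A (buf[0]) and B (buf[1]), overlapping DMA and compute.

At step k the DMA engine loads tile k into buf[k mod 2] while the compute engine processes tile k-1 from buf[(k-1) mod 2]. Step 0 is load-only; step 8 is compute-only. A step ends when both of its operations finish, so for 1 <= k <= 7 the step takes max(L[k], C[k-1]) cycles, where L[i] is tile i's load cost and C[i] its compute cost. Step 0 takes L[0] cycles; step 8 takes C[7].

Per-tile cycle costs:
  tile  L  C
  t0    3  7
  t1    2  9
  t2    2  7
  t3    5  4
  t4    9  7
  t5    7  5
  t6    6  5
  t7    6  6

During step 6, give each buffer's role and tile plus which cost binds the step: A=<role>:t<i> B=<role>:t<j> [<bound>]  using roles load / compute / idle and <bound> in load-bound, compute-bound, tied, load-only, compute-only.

step 6: A=load:t6 B=compute:t5 [load-bound]

step 0: L[0]=3 → dur=3, Σ=3 | A=load:t0 B=idle [load-only]
step 1: L[1]=2 C[0]=7 → dur=7, Σ=10 | A=compute:t0 B=load:t1 [compute-bound]
step 2: L[2]=2 C[1]=9 → dur=9, Σ=19 | A=load:t2 B=compute:t1 [compute-bound]
step 3: L[3]=5 C[2]=7 → dur=7, Σ=26 | A=compute:t2 B=load:t3 [compute-bound]
step 4: L[4]=9 C[3]=4 → dur=9, Σ=35 | A=load:t4 B=compute:t3 [load-bound]
step 5: L[5]=7 C[4]=7 → dur=7, Σ=42 | A=compute:t4 B=load:t5 [tied]
step 6: L[6]=6 C[5]=5 → dur=6, Σ=48 | A=load:t6 B=compute:t5 [load-bound]
step 7: L[7]=6 C[6]=5 → dur=6, Σ=54 | A=compute:t6 B=load:t7 [load-bound]
step 8: C[7]=6 → dur=6, Σ=60 | A=idle B=compute:t7 [compute-only]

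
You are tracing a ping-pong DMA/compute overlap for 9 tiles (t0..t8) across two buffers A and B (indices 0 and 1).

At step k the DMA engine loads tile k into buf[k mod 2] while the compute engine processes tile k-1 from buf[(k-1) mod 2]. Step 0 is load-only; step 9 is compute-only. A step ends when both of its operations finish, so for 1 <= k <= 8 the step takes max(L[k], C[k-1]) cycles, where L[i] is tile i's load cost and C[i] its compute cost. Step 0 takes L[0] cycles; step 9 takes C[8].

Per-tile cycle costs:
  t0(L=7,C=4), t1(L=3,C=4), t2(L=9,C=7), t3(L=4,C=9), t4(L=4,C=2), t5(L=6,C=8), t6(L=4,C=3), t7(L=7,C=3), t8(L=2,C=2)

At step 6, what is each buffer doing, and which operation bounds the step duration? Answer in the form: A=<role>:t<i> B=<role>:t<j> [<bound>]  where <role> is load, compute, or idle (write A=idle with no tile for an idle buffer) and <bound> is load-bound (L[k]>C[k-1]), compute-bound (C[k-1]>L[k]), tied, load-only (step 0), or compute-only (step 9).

[0] DMA t0→A (7c) ∥ CU idle ⇒ 7c, clock 7
[1] DMA t1→B (3c) ∥ CU A:t0 (4c) ⇒ 4c, clock 11
[2] DMA t2→A (9c) ∥ CU B:t1 (4c) ⇒ 9c, clock 20
[3] DMA t3→B (4c) ∥ CU A:t2 (7c) ⇒ 7c, clock 27
[4] DMA t4→A (4c) ∥ CU B:t3 (9c) ⇒ 9c, clock 36
[5] DMA t5→B (6c) ∥ CU A:t4 (2c) ⇒ 6c, clock 42
[6] DMA t6→A (4c) ∥ CU B:t5 (8c) ⇒ 8c, clock 50
[7] DMA t7→B (7c) ∥ CU A:t6 (3c) ⇒ 7c, clock 57
[8] DMA t8→A (2c) ∥ CU B:t7 (3c) ⇒ 3c, clock 60
[9] DMA idle ∥ CU A:t8 (2c) ⇒ 2c, clock 62

step 6: A=load:t6 B=compute:t5 [compute-bound]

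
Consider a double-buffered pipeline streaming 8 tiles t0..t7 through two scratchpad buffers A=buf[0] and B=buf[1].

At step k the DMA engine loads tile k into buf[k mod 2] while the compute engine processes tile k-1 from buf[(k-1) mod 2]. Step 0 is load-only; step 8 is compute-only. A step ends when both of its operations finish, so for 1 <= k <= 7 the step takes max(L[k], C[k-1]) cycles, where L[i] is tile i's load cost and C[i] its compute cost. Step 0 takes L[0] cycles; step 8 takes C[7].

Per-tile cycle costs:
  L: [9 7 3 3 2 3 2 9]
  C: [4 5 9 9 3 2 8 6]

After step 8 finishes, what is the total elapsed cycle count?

end_cycle[8] = 59

k=0 load=t0/9c comp=- wait=9 total=9
k=1 load=t1/7c comp=t0/4c wait=7 total=16
k=2 load=t2/3c comp=t1/5c wait=5 total=21
k=3 load=t3/3c comp=t2/9c wait=9 total=30
k=4 load=t4/2c comp=t3/9c wait=9 total=39
k=5 load=t5/3c comp=t4/3c wait=3 total=42
k=6 load=t6/2c comp=t5/2c wait=2 total=44
k=7 load=t7/9c comp=t6/8c wait=9 total=53
k=8 load=- comp=t7/6c wait=6 total=59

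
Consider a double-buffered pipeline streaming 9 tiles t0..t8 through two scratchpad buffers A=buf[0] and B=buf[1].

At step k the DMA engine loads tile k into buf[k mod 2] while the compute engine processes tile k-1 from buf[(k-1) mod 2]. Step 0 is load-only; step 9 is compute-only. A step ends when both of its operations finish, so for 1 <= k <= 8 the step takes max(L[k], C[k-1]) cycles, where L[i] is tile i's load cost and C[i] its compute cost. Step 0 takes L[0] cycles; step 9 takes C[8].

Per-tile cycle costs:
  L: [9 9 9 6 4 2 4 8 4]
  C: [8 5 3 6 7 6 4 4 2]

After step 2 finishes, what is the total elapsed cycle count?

step 0: L[0]=9 → dur=9, Σ=9 | A=load:t0 B=idle [load-only]
step 1: L[1]=9 C[0]=8 → dur=9, Σ=18 | A=compute:t0 B=load:t1 [load-bound]
step 2: L[2]=9 C[1]=5 → dur=9, Σ=27 | A=load:t2 B=compute:t1 [load-bound]
step 3: L[3]=6 C[2]=3 → dur=6, Σ=33 | A=compute:t2 B=load:t3 [load-bound]
step 4: L[4]=4 C[3]=6 → dur=6, Σ=39 | A=load:t4 B=compute:t3 [compute-bound]
step 5: L[5]=2 C[4]=7 → dur=7, Σ=46 | A=compute:t4 B=load:t5 [compute-bound]
step 6: L[6]=4 C[5]=6 → dur=6, Σ=52 | A=load:t6 B=compute:t5 [compute-bound]
step 7: L[7]=8 C[6]=4 → dur=8, Σ=60 | A=compute:t6 B=load:t7 [load-bound]
step 8: L[8]=4 C[7]=4 → dur=4, Σ=64 | A=load:t8 B=compute:t7 [tied]
step 9: C[8]=2 → dur=2, Σ=66 | A=compute:t8 B=idle [compute-only]

end_cycle[2] = 27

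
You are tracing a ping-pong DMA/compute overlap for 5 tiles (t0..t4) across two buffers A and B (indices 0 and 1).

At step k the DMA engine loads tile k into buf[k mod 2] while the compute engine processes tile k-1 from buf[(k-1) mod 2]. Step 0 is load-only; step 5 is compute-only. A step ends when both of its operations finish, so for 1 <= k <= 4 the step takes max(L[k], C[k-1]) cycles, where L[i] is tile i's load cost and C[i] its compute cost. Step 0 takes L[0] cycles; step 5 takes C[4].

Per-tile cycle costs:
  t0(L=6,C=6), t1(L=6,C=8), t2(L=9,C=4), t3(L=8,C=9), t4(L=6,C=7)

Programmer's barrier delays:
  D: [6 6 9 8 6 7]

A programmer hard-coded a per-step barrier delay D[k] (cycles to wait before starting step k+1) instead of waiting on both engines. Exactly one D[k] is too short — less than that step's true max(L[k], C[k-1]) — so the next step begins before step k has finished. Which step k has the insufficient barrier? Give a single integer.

k=0 barrier L[0]=6→6c, D[0]=6 ok
k=1 barrier max(L[1]=6,C[0]=6)→6c, D[1]=6 ok
k=2 barrier max(L[2]=9,C[1]=8)→9c, D[2]=9 ok
k=3 barrier max(L[3]=8,C[2]=4)→8c, D[3]=8 ok
k=4 barrier max(L[4]=6,C[3]=9)→9c, D[4]=6 SHORT
k=5 barrier C[4]=7→7c, D[5]=7 ok

hazard at step 4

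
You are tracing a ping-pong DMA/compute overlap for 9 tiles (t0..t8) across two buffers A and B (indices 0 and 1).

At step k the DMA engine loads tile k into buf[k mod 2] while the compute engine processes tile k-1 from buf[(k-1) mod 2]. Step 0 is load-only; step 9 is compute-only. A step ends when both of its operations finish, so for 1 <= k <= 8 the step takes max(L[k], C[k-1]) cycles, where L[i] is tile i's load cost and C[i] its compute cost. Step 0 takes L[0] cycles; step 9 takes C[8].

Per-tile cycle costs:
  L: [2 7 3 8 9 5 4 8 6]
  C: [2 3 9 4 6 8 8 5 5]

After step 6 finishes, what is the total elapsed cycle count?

  0. 2=2c; end=2; A:t0 B:-
  1. max(7,2)=7c; end=9; A:t0 B:t1
  2. max(3,3)=3c; end=12; A:t2 B:t1
  3. max(8,9)=9c; end=21; A:t2 B:t3
  4. max(9,4)=9c; end=30; A:t4 B:t3
  5. max(5,6)=6c; end=36; A:t4 B:t5
  6. max(4,8)=8c; end=44; A:t6 B:t5
  7. max(8,8)=8c; end=52; A:t6 B:t7
  8. max(6,5)=6c; end=58; A:t8 B:t7
  9. 5=5c; end=63; A:t8 B:t7

end_cycle[6] = 44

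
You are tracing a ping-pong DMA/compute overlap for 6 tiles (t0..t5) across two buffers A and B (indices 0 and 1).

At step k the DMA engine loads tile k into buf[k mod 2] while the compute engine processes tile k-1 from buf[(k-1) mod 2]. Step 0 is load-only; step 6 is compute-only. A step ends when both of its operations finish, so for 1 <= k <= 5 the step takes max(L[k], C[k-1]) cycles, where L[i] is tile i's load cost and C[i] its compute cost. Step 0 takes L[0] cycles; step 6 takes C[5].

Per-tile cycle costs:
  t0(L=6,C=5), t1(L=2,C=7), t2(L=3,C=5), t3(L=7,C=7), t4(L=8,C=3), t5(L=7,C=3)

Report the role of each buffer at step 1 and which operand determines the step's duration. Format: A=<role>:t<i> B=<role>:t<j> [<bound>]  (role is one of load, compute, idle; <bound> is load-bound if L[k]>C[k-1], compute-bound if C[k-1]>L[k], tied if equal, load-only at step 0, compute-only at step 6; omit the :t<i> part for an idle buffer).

step 1: A=compute:t0 B=load:t1 [compute-bound]

step 0: L[0]=6 → dur=6, Σ=6 | A=load:t0 B=idle [load-only]
step 1: L[1]=2 C[0]=5 → dur=5, Σ=11 | A=compute:t0 B=load:t1 [compute-bound]
step 2: L[2]=3 C[1]=7 → dur=7, Σ=18 | A=load:t2 B=compute:t1 [compute-bound]
step 3: L[3]=7 C[2]=5 → dur=7, Σ=25 | A=compute:t2 B=load:t3 [load-bound]
step 4: L[4]=8 C[3]=7 → dur=8, Σ=33 | A=load:t4 B=compute:t3 [load-bound]
step 5: L[5]=7 C[4]=3 → dur=7, Σ=40 | A=compute:t4 B=load:t5 [load-bound]
step 6: C[5]=3 → dur=3, Σ=43 | A=idle B=compute:t5 [compute-only]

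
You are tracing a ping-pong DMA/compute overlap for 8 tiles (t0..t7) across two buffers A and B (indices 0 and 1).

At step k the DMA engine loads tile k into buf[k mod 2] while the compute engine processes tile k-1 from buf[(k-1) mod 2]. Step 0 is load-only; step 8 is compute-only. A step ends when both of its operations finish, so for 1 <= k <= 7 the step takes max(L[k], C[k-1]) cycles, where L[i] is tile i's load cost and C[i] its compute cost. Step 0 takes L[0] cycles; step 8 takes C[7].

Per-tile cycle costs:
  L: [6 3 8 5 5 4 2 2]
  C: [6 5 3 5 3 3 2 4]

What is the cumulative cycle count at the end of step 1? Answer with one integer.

k=0 load=t0/6c comp=- wait=6 total=6
k=1 load=t1/3c comp=t0/6c wait=6 total=12
k=2 load=t2/8c comp=t1/5c wait=8 total=20
k=3 load=t3/5c comp=t2/3c wait=5 total=25
k=4 load=t4/5c comp=t3/5c wait=5 total=30
k=5 load=t5/4c comp=t4/3c wait=4 total=34
k=6 load=t6/2c comp=t5/3c wait=3 total=37
k=7 load=t7/2c comp=t6/2c wait=2 total=39
k=8 load=- comp=t7/4c wait=4 total=43

end_cycle[1] = 12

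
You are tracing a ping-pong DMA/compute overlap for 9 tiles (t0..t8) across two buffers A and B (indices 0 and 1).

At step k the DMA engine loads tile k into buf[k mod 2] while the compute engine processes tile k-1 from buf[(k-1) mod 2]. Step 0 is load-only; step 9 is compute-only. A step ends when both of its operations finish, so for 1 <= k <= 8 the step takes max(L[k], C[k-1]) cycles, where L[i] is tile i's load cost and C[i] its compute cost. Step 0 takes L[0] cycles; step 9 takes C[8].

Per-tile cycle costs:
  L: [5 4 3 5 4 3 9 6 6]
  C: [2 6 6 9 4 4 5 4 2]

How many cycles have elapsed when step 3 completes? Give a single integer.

end_cycle[3] = 21

  0. 5=5c; end=5; A:t0 B:-
  1. max(4,2)=4c; end=9; A:t0 B:t1
  2. max(3,6)=6c; end=15; A:t2 B:t1
  3. max(5,6)=6c; end=21; A:t2 B:t3
  4. max(4,9)=9c; end=30; A:t4 B:t3
  5. max(3,4)=4c; end=34; A:t4 B:t5
  6. max(9,4)=9c; end=43; A:t6 B:t5
  7. max(6,5)=6c; end=49; A:t6 B:t7
  8. max(6,4)=6c; end=55; A:t8 B:t7
  9. 2=2c; end=57; A:t8 B:t7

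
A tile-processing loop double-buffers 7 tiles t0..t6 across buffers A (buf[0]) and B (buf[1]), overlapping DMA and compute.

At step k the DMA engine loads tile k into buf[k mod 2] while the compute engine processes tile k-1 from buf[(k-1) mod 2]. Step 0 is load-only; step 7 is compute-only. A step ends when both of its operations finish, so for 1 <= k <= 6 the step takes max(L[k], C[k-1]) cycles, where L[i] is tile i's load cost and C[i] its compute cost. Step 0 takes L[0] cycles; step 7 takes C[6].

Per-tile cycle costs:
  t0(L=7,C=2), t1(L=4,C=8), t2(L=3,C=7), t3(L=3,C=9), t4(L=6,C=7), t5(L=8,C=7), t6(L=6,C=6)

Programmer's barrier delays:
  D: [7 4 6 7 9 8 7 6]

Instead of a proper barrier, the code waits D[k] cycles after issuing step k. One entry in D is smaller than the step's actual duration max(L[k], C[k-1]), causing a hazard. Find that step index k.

hazard at step 2

[0] required=L[0]=7=7 vs D=7 ok
[1] required=max(L[1]=4,C[0]=2)=4 vs D=4 ok
[2] required=max(L[2]=3,C[1]=8)=8 vs D=6 SHORT
[3] required=max(L[3]=3,C[2]=7)=7 vs D=7 ok
[4] required=max(L[4]=6,C[3]=9)=9 vs D=9 ok
[5] required=max(L[5]=8,C[4]=7)=8 vs D=8 ok
[6] required=max(L[6]=6,C[5]=7)=7 vs D=7 ok
[7] required=C[6]=6=6 vs D=6 ok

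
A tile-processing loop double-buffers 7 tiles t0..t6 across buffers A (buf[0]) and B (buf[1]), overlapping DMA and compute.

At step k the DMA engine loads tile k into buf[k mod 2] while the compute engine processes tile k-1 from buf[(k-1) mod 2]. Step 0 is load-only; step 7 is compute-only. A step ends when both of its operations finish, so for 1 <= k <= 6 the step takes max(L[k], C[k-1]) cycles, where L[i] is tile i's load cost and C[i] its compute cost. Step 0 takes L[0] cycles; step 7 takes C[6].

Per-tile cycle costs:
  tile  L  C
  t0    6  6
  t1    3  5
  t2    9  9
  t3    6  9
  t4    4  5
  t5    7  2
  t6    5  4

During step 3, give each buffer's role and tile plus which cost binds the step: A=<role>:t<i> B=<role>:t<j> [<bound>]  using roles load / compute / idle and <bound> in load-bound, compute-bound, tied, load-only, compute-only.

step 3: A=compute:t2 B=load:t3 [compute-bound]

[0] DMA t0→A (6c) ∥ CU idle ⇒ 6c, clock 6
[1] DMA t1→B (3c) ∥ CU A:t0 (6c) ⇒ 6c, clock 12
[2] DMA t2→A (9c) ∥ CU B:t1 (5c) ⇒ 9c, clock 21
[3] DMA t3→B (6c) ∥ CU A:t2 (9c) ⇒ 9c, clock 30
[4] DMA t4→A (4c) ∥ CU B:t3 (9c) ⇒ 9c, clock 39
[5] DMA t5→B (7c) ∥ CU A:t4 (5c) ⇒ 7c, clock 46
[6] DMA t6→A (5c) ∥ CU B:t5 (2c) ⇒ 5c, clock 51
[7] DMA idle ∥ CU A:t6 (4c) ⇒ 4c, clock 55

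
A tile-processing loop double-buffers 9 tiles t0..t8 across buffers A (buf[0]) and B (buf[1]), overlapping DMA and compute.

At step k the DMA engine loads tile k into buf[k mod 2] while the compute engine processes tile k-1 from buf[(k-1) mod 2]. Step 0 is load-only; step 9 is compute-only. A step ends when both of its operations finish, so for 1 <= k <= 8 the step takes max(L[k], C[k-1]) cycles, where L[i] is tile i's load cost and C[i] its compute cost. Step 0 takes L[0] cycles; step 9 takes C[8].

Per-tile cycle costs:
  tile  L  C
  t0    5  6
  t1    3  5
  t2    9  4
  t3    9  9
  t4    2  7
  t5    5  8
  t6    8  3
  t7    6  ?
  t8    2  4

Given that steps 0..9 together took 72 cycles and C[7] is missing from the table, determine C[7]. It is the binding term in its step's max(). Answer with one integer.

C[7] = 9

step 0 | dur = L[0]=5 = 5
step 1 | dur = max(L[1]=3, C[0]=6) = 6
step 2 | dur = max(L[2]=9, C[1]=5) = 9
step 3 | dur = max(L[3]=9, C[2]=4) = 9
step 4 | dur = max(L[4]=2, C[3]=9) = 9
step 5 | dur = max(L[5]=5, C[4]=7) = 7
step 6 | dur = max(L[6]=8, C[5]=8) = 8
step 7 | dur = max(L[7]=6, C[6]=3) = 6
step 8 | dur = max(L[8]=2, C[7]=?) = C[7]  (unknown; binding)
step 9 | dur = C[8]=4 = 4
sum of known step durations = 63
dur[8] = total - known = 72 - 63 = 9
C[7] is the binding max in step 8, so C[7] = dur[8] = 9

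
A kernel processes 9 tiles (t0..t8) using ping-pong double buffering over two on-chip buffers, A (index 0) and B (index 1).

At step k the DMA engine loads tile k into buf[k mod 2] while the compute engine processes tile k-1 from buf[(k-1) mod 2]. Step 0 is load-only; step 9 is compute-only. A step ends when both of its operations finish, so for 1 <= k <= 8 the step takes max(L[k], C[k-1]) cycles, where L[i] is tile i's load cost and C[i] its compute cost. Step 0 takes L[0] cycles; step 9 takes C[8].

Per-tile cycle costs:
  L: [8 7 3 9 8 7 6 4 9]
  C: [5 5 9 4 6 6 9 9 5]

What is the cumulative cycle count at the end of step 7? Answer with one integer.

end_cycle[7] = 59

step 0: L[0]=8 → dur=8, Σ=8 | A=load:t0 B=idle [load-only]
step 1: L[1]=7 C[0]=5 → dur=7, Σ=15 | A=compute:t0 B=load:t1 [load-bound]
step 2: L[2]=3 C[1]=5 → dur=5, Σ=20 | A=load:t2 B=compute:t1 [compute-bound]
step 3: L[3]=9 C[2]=9 → dur=9, Σ=29 | A=compute:t2 B=load:t3 [tied]
step 4: L[4]=8 C[3]=4 → dur=8, Σ=37 | A=load:t4 B=compute:t3 [load-bound]
step 5: L[5]=7 C[4]=6 → dur=7, Σ=44 | A=compute:t4 B=load:t5 [load-bound]
step 6: L[6]=6 C[5]=6 → dur=6, Σ=50 | A=load:t6 B=compute:t5 [tied]
step 7: L[7]=4 C[6]=9 → dur=9, Σ=59 | A=compute:t6 B=load:t7 [compute-bound]
step 8: L[8]=9 C[7]=9 → dur=9, Σ=68 | A=load:t8 B=compute:t7 [tied]
step 9: C[8]=5 → dur=5, Σ=73 | A=compute:t8 B=idle [compute-only]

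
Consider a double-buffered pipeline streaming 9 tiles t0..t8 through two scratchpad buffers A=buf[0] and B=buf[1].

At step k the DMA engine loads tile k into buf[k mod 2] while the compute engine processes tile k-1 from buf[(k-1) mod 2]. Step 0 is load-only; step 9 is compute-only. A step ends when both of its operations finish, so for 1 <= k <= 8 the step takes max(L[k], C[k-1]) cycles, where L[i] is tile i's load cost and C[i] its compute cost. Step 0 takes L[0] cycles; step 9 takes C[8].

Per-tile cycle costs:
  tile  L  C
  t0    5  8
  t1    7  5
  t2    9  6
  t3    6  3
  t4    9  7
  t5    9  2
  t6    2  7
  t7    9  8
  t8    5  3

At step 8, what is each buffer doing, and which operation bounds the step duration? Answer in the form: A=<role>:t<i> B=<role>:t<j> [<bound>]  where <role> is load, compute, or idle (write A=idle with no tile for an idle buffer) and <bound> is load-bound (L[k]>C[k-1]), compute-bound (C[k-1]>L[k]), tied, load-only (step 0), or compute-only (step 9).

step 8: A=load:t8 B=compute:t7 [compute-bound]

[0] DMA t0→A (5c) ∥ CU idle ⇒ 5c, clock 5
[1] DMA t1→B (7c) ∥ CU A:t0 (8c) ⇒ 8c, clock 13
[2] DMA t2→A (9c) ∥ CU B:t1 (5c) ⇒ 9c, clock 22
[3] DMA t3→B (6c) ∥ CU A:t2 (6c) ⇒ 6c, clock 28
[4] DMA t4→A (9c) ∥ CU B:t3 (3c) ⇒ 9c, clock 37
[5] DMA t5→B (9c) ∥ CU A:t4 (7c) ⇒ 9c, clock 46
[6] DMA t6→A (2c) ∥ CU B:t5 (2c) ⇒ 2c, clock 48
[7] DMA t7→B (9c) ∥ CU A:t6 (7c) ⇒ 9c, clock 57
[8] DMA t8→A (5c) ∥ CU B:t7 (8c) ⇒ 8c, clock 65
[9] DMA idle ∥ CU A:t8 (3c) ⇒ 3c, clock 68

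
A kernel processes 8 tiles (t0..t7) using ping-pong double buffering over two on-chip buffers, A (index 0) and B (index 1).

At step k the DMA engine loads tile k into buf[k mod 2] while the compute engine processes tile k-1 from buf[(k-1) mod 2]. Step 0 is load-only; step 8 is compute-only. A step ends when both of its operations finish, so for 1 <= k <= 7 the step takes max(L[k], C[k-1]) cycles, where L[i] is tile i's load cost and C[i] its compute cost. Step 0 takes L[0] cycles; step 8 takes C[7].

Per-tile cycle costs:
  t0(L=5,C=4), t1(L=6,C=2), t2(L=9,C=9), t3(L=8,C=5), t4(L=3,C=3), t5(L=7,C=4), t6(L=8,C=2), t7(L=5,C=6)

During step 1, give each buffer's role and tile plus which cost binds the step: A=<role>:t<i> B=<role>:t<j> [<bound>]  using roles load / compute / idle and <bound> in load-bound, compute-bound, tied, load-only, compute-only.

step 1: A=compute:t0 B=load:t1 [load-bound]

[0] DMA t0→A (5c) ∥ CU idle ⇒ 5c, clock 5
[1] DMA t1→B (6c) ∥ CU A:t0 (4c) ⇒ 6c, clock 11
[2] DMA t2→A (9c) ∥ CU B:t1 (2c) ⇒ 9c, clock 20
[3] DMA t3→B (8c) ∥ CU A:t2 (9c) ⇒ 9c, clock 29
[4] DMA t4→A (3c) ∥ CU B:t3 (5c) ⇒ 5c, clock 34
[5] DMA t5→B (7c) ∥ CU A:t4 (3c) ⇒ 7c, clock 41
[6] DMA t6→A (8c) ∥ CU B:t5 (4c) ⇒ 8c, clock 49
[7] DMA t7→B (5c) ∥ CU A:t6 (2c) ⇒ 5c, clock 54
[8] DMA idle ∥ CU B:t7 (6c) ⇒ 6c, clock 60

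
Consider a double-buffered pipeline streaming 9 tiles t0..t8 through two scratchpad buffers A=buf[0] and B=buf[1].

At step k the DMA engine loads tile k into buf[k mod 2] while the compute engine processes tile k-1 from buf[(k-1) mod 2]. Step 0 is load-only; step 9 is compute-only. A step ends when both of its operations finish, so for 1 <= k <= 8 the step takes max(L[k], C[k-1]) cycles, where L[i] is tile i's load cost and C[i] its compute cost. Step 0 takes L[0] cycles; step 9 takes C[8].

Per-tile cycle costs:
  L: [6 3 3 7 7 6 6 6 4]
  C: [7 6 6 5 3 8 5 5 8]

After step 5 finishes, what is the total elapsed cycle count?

end_cycle[5] = 39

  0. 6=6c; end=6; A:t0 B:-
  1. max(3,7)=7c; end=13; A:t0 B:t1
  2. max(3,6)=6c; end=19; A:t2 B:t1
  3. max(7,6)=7c; end=26; A:t2 B:t3
  4. max(7,5)=7c; end=33; A:t4 B:t3
  5. max(6,3)=6c; end=39; A:t4 B:t5
  6. max(6,8)=8c; end=47; A:t6 B:t5
  7. max(6,5)=6c; end=53; A:t6 B:t7
  8. max(4,5)=5c; end=58; A:t8 B:t7
  9. 8=8c; end=66; A:t8 B:t7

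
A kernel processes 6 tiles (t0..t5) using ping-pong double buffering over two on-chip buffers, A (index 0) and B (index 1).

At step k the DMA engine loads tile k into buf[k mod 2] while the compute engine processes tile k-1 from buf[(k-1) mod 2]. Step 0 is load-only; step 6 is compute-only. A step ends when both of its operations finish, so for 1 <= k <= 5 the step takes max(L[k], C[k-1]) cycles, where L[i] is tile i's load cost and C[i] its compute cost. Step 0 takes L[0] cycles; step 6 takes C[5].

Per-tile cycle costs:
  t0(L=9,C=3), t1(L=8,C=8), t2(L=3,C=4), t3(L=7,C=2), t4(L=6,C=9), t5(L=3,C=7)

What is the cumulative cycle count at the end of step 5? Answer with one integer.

end_cycle[5] = 47

step 0: L[0]=9 → dur=9, Σ=9 | A=load:t0 B=idle [load-only]
step 1: L[1]=8 C[0]=3 → dur=8, Σ=17 | A=compute:t0 B=load:t1 [load-bound]
step 2: L[2]=3 C[1]=8 → dur=8, Σ=25 | A=load:t2 B=compute:t1 [compute-bound]
step 3: L[3]=7 C[2]=4 → dur=7, Σ=32 | A=compute:t2 B=load:t3 [load-bound]
step 4: L[4]=6 C[3]=2 → dur=6, Σ=38 | A=load:t4 B=compute:t3 [load-bound]
step 5: L[5]=3 C[4]=9 → dur=9, Σ=47 | A=compute:t4 B=load:t5 [compute-bound]
step 6: C[5]=7 → dur=7, Σ=54 | A=idle B=compute:t5 [compute-only]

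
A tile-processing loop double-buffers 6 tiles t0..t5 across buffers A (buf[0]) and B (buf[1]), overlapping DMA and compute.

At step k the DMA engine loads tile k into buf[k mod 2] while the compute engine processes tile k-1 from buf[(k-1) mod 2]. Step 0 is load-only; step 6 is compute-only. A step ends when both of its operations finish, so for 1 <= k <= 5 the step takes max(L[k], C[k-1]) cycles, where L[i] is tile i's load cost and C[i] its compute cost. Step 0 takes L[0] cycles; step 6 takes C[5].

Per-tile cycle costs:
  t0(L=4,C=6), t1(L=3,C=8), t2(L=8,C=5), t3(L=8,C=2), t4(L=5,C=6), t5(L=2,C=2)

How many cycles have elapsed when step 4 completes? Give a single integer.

end_cycle[4] = 31

k=0 load=t0/4c comp=- wait=4 total=4
k=1 load=t1/3c comp=t0/6c wait=6 total=10
k=2 load=t2/8c comp=t1/8c wait=8 total=18
k=3 load=t3/8c comp=t2/5c wait=8 total=26
k=4 load=t4/5c comp=t3/2c wait=5 total=31
k=5 load=t5/2c comp=t4/6c wait=6 total=37
k=6 load=- comp=t5/2c wait=2 total=39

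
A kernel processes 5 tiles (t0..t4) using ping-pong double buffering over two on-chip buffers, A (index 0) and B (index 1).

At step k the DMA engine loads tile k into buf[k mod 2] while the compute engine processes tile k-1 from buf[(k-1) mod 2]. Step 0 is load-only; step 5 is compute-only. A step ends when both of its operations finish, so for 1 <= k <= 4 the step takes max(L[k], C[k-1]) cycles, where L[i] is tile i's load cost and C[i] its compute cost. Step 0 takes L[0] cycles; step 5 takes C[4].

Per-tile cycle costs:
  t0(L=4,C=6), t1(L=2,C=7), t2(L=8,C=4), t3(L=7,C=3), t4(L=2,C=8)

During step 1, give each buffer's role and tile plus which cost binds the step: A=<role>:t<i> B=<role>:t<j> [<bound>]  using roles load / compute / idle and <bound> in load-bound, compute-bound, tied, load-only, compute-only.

  0. 4=4c; end=4; A:t0 B:-
  1. max(2,6)=6c; end=10; A:t0 B:t1
  2. max(8,7)=8c; end=18; A:t2 B:t1
  3. max(7,4)=7c; end=25; A:t2 B:t3
  4. max(2,3)=3c; end=28; A:t4 B:t3
  5. 8=8c; end=36; A:t4 B:t3

step 1: A=compute:t0 B=load:t1 [compute-bound]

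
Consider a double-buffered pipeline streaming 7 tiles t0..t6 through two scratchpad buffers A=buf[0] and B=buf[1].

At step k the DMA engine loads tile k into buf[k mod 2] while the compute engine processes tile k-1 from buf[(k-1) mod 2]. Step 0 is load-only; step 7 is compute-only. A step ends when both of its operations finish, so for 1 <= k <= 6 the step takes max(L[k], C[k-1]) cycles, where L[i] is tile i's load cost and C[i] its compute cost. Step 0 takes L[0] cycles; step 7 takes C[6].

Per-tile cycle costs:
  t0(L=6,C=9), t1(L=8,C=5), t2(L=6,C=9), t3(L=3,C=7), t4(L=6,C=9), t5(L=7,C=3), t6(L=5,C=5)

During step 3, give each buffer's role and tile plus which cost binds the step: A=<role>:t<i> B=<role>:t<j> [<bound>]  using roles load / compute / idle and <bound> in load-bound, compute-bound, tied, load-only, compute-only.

k=0 load=t0/6c comp=- wait=6 total=6
k=1 load=t1/8c comp=t0/9c wait=9 total=15
k=2 load=t2/6c comp=t1/5c wait=6 total=21
k=3 load=t3/3c comp=t2/9c wait=9 total=30
k=4 load=t4/6c comp=t3/7c wait=7 total=37
k=5 load=t5/7c comp=t4/9c wait=9 total=46
k=6 load=t6/5c comp=t5/3c wait=5 total=51
k=7 load=- comp=t6/5c wait=5 total=56

step 3: A=compute:t2 B=load:t3 [compute-bound]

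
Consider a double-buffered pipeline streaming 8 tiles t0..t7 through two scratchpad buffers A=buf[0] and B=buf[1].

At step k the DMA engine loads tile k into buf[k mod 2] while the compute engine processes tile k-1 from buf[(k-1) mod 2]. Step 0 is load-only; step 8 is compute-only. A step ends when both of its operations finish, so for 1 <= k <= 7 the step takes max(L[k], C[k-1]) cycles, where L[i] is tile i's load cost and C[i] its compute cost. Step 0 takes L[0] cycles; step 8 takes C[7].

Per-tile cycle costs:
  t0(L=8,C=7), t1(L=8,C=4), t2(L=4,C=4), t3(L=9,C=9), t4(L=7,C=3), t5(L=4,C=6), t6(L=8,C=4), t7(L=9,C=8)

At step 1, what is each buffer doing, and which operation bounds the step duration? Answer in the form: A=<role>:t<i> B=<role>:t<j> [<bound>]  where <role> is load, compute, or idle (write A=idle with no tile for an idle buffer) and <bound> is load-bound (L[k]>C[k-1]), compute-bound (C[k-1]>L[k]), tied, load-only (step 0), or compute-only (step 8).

step 0: L[0]=8 → dur=8, Σ=8 | A=load:t0 B=idle [load-only]
step 1: L[1]=8 C[0]=7 → dur=8, Σ=16 | A=compute:t0 B=load:t1 [load-bound]
step 2: L[2]=4 C[1]=4 → dur=4, Σ=20 | A=load:t2 B=compute:t1 [tied]
step 3: L[3]=9 C[2]=4 → dur=9, Σ=29 | A=compute:t2 B=load:t3 [load-bound]
step 4: L[4]=7 C[3]=9 → dur=9, Σ=38 | A=load:t4 B=compute:t3 [compute-bound]
step 5: L[5]=4 C[4]=3 → dur=4, Σ=42 | A=compute:t4 B=load:t5 [load-bound]
step 6: L[6]=8 C[5]=6 → dur=8, Σ=50 | A=load:t6 B=compute:t5 [load-bound]
step 7: L[7]=9 C[6]=4 → dur=9, Σ=59 | A=compute:t6 B=load:t7 [load-bound]
step 8: C[7]=8 → dur=8, Σ=67 | A=idle B=compute:t7 [compute-only]

step 1: A=compute:t0 B=load:t1 [load-bound]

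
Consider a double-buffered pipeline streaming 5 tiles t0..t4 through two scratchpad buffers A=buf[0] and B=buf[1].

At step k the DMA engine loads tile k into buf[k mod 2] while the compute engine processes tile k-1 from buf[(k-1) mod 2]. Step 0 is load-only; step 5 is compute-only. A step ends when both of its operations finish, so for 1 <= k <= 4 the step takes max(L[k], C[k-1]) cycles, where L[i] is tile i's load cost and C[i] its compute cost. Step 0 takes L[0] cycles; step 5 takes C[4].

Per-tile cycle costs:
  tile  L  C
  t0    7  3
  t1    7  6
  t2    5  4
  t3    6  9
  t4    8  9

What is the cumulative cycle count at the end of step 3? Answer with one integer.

  0. 7=7c; end=7; A:t0 B:-
  1. max(7,3)=7c; end=14; A:t0 B:t1
  2. max(5,6)=6c; end=20; A:t2 B:t1
  3. max(6,4)=6c; end=26; A:t2 B:t3
  4. max(8,9)=9c; end=35; A:t4 B:t3
  5. 9=9c; end=44; A:t4 B:t3

end_cycle[3] = 26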